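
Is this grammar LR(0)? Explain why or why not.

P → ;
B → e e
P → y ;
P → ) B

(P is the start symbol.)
A grammar is LR(0) if no state in the canonical LR(0) collection has:
  - both a shift item (dot before a terminal) and a complete item (shift-reduce conflict), or
  - two or more complete items (reduce-reduce conflict; the accept item [P' → P .] counts as a complete item here).

Augment with P' → P and build the canonical LR(0) collection (I0 = CLOSURE({[P' → . P]}), then GOTO on every symbol after a dot until no new states appear). It has 9 states:
  I0: { [P → . ) B], [P → . ;], [P → . y ;], [P' → . P] }  — shift
  I1: { [B → . e e], [P → ) . B] }  — shift
  I2: { [P → ; .] }  — reduce
  I3: { [P' → P .] }  — accept
  I4: { [P → y . ;] }  — shift
  I5: { [P → y ; .] }  — reduce
  I6: { [P → ) B .] }  — reduce
  I7: { [B → e . e] }  — shift
  I8: { [B → e e .] }  — reduce

Every state is either a pure shift/goto state or contains exactly one complete item and nothing to shift — no conflicts. The grammar is LR(0).

Answer: Yes, the grammar is LR(0)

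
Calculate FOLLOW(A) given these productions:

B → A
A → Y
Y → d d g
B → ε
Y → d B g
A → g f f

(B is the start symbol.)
In B → A: A is at the end, add FOLLOW(B)

The FOLLOW sets referred to above (computed the same way, to a fixed point):
  FOLLOW(B) = { $, 'g' }

Taking the union: FOLLOW(A) = { $, 'g' }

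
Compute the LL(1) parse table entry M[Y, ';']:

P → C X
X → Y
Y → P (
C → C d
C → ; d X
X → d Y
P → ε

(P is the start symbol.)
Y → P (

To find M[Y, ';'], we find productions for Y where ';' is in the predict set (PREDICT(N → α) = (FIRST(α) \ {ε}) ∪ (FOLLOW(N) if α ⇒* ε)).

Relevant sets:
  FIRST(P) = { ';', ε }

Y → P (: PREDICT = { '(', ';' }
  ';' is in predict set, so this production goes in M[Y, ';']

M[Y, ';'] = Y → P (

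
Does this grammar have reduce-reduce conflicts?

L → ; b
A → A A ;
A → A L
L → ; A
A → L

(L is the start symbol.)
Yes — I7: [A → A L .] vs [A → L .]

A reduce-reduce conflict occurs when an LR(0) state has two complete items [A → α .] and [B → β .] — both call for a reduction, and with no lookahead the parser cannot choose between them.

Augment with L' → L and build the canonical LR(0) collection (I0 = CLOSURE({[L' → . L]}), then GOTO on every symbol after a dot until no new states appear). It has 9 states:
  I0: { [L → . ; A], [L → . ; b], [L' → . L] }  — shift
  I1: { [A → . A A ;], [A → . A L], [A → . L], [L → . ; A], [L → . ; b], [L → ; . A], [L → ; . b] }  — shift
  I2: { [L' → L .] }  — accept
  I3: { [A → . A A ;], [A → . A L], [A → . L], [A → A . A ;], [A → A . L], [L → . ; A], [L → . ; b], [L → ; A .] }  — shift, reduce
  I4: { [A → L .] }  — reduce
  I5: { [L → ; b .] }  — reduce
  I6: { [A → . A A ;], [A → . A L], [A → . L], [A → A . A ;], [A → A . L], [A → A A . ;], [L → . ; A], [L → . ; b] }  — shift
  I7: { [A → A L .], [A → L .] }  — 2 reduces
  I8: { [A → . A A ;], [A → . A L], [A → . L], [A → A A ; .], [L → . ; A], [L → . ; b], [L → ; . A], [L → ; . b] }  — shift, reduce

I7 contains complete items [A → A L .], [A → L .] — reduce-reduce conflict.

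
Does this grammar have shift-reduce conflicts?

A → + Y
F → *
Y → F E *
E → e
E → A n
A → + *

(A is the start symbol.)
Augment with A' → A and build the canonical LR(0) collection (I0 = CLOSURE({[A' → . A]}), then GOTO on every symbol after a dot until no new states appear). It has 11 states:
  I0: { [A → . + *], [A → . + Y], [A' → . A] }  — shift
  I1: { [A → + . *], [A → + . Y], [F → . *], [Y → . F E *] }  — shift
  I2: { [A' → A .] }  — accept
  I3: { [A → + * .], [F → * .] }  — 2 reduces
  I4: { [A → . + *], [A → . + Y], [E → . A n], [E → . e], [Y → F . E *] }  — shift
  I5: { [A → + Y .] }  — reduce
  I6: { [E → A . n] }  — shift
  I7: { [Y → F E . *] }  — shift
  I8: { [E → e .] }  — reduce
  I9: { [Y → F E * .] }  — reduce
  I10: { [E → A n .] }  — reduce

No state contains both a complete item and a shift item.

Answer: No shift-reduce conflicts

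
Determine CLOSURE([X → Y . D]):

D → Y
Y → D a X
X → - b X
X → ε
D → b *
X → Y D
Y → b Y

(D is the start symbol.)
Start with: [X → Y . D]
  [X → Y . D] has the dot before D: add [D → . Y], [D → . b *]
  [D → . Y] has the dot before Y: add [Y → . D a X], [Y → . b Y]
No further items can be added.

CLOSURE = { [D → . Y], [D → . b *], [X → Y . D], [Y → . D a X], [Y → . b Y] }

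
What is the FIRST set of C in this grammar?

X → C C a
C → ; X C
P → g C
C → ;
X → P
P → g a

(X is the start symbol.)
{ ';' }

To compute FIRST(C), examine every production with C on the left-hand side, reading each right-hand side left to right until a non-nullable symbol is reached.

From C → ; X C:
  - ';' is a terminal: add ';' and stop
From C → ;:
  - ';' is a terminal: add ';' and stop

Collecting: FIRST(C) = { ';' }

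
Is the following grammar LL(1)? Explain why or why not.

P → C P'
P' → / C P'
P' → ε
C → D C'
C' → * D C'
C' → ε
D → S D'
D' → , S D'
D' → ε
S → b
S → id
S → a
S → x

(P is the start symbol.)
A grammar is LL(1) if for each non-terminal N with multiple productions, the predict sets of those productions are pairwise disjoint, where PREDICT(N → α) = (FIRST(α) \ {ε}) ∪ (FOLLOW(N) if α ⇒* ε).

Relevant sets:
  FOLLOW(P') = { $ }
  FOLLOW(C') = { $, '/' }
  FOLLOW(D') = { $, '*', '/' }

For P':
  PREDICT(P' → '/' C P') = { '/' }
  PREDICT(P' → ε) = { $ }
For C':
  PREDICT(C' → '*' D C') = { '*' }
  PREDICT(C' → ε) = { $, '/' }
For D':
  PREDICT(D' → ',' S D') = { ',' }
  PREDICT(D' → ε) = { $, '*', '/' }
For S:
  PREDICT(S → b) = { 'b' }
  PREDICT(S → id) = { 'id' }
  PREDICT(S → a) = { 'a' }
  PREDICT(S → x) = { 'x' }
P, C, D have a single production, so nothing to check there.

All predict sets are disjoint. The grammar IS LL(1).

Answer: Yes, the grammar is LL(1).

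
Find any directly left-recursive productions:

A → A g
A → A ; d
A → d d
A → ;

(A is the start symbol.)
Yes, A is left-recursive

Direct left recursion occurs when N → N α for some non-terminal N (the right-hand side begins with the left-hand side itself).

A → A g: LEFT RECURSIVE (starts with A)
A → A ; d: LEFT RECURSIVE (starts with A)
A → d d: starts with d
A → ;: starts with ';'

The grammar has direct left recursion on: A.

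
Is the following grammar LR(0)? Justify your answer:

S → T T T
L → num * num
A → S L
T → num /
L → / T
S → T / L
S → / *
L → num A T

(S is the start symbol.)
Yes, the grammar is LR(0)

Augment with S' → S and build the canonical LR(0) collection (I0 = CLOSURE({[S' → . S]}), then GOTO on every symbol after a dot until no new states appear). It has 20 states:
  I0: { [S → . / *], [S → . T / L], [S → . T T T], [S' → . S], [T → . num /] }  — shift
  I1: { [S → / . *] }  — shift
  I2: { [S' → S .] }  — accept
  I3: { [S → T . / L], [S → T . T T], [T → . num /] }  — shift
  I4: { [T → num . /] }  — shift
  I5: { [T → num / .] }  — reduce
  I6: { [L → . / T], [L → . num * num], [L → . num A T], [S → T / . L] }  — shift
  I7: { [S → T T . T], [T → . num /] }  — shift
  I8: { [S → T T T .] }  — reduce
  I9: { [L → / . T], [T → . num /] }  — shift
  I10: { [S → T / L .] }  — reduce
  I11: { [A → . S L], [L → num . * num], [L → num . A T], [S → . / *], [S → . T / L], [S → . T T T], [T → . num /] }  — shift
  I12: { [L → num * . num] }  — shift
  I13: { [L → num A . T], [T → . num /] }  — shift
  I14: { [A → S . L], [L → . / T], [L → . num * num], [L → . num A T] }  — shift
  I15: { [A → S L .] }  — reduce
  I16: { [L → num A T .] }  — reduce
  I17: { [L → num * num .] }  — reduce
  I18: { [L → / T .] }  — reduce
  I19: { [S → / * .] }  — reduce

Every state is either a pure shift/goto state or contains exactly one complete item and nothing to shift — no conflicts. The grammar is LR(0).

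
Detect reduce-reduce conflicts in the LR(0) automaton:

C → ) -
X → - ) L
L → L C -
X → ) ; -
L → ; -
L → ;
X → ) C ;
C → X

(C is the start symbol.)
No reduce-reduce conflicts

A reduce-reduce conflict occurs when an LR(0) state has two complete items [A → α .] and [B → β .] — both call for a reduction, and with no lookahead the parser cannot choose between them.

Augment with C' → C and build the canonical LR(0) collection (I0 = CLOSURE({[C' → . C]}), then GOTO on every symbol after a dot until no new states appear). It has 16 states:
  I0: { [C → . ) -], [C → . X], [C' → . C], [X → . ) ; -], [X → . ) C ;], [X → . - ) L] }  — shift
  I1: { [C → ) . -], [C → . ) -], [C → . X], [X → ) . ; -], [X → ) . C ;], [X → . ) ; -], [X → . ) C ;], [X → . - ) L] }  — shift
  I2: { [X → - . ) L] }  — shift
  I3: { [C' → C .] }  — accept
  I4: { [C → X .] }  — reduce
  I5: { [L → . ; -], [L → . ;], [L → . L C -], [X → - ) . L] }  — shift
  I6: { [L → ; . -], [L → ; .] }  — shift, reduce
  I7: { [C → . ) -], [C → . X], [L → L . C -], [X → - ) L .], [X → . ) ; -], [X → . ) C ;], [X → . - ) L] }  — shift, reduce
  I8: { [L → L C . -] }  — shift
  I9: { [L → L C - .] }  — reduce
  I10: { [L → ; - .] }  — reduce
  I11: { [C → ) - .], [X → - . ) L] }  — shift, reduce
  I12: { [X → ) ; . -] }  — shift
  I13: { [X → ) C . ;] }  — shift
  I14: { [X → ) C ; .] }  — reduce
  I15: { [X → ) ; - .] }  — reduce

No state contains more than one complete item.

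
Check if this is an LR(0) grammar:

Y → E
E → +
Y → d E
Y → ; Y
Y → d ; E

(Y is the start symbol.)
Yes, the grammar is LR(0)

A grammar is LR(0) if no state in the canonical LR(0) collection has:
  - both a shift item (dot before a terminal) and a complete item (shift-reduce conflict), or
  - two or more complete items (reduce-reduce conflict; the accept item [Y' → Y .] counts as a complete item here).

Augment with Y' → Y and build the canonical LR(0) collection (I0 = CLOSURE({[Y' → . Y]}), then GOTO on every symbol after a dot until no new states appear). It has 10 states:
  I0: { [E → . +], [Y → . ; Y], [Y → . E], [Y → . d ; E], [Y → . d E], [Y' → . Y] }  — shift
  I1: { [E → + .] }  — reduce
  I2: { [E → . +], [Y → . ; Y], [Y → . E], [Y → . d ; E], [Y → . d E], [Y → ; . Y] }  — shift
  I3: { [Y → E .] }  — reduce
  I4: { [Y' → Y .] }  — accept
  I5: { [E → . +], [Y → d . ; E], [Y → d . E] }  — shift
  I6: { [E → . +], [Y → d ; . E] }  — shift
  I7: { [Y → d E .] }  — reduce
  I8: { [Y → d ; E .] }  — reduce
  I9: { [Y → ; Y .] }  — reduce

Every state is either a pure shift/goto state or contains exactly one complete item and nothing to shift — no conflicts. The grammar is LR(0).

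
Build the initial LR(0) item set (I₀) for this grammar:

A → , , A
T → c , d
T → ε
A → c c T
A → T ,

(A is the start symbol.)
First, augment the grammar with A' → A
I₀ = CLOSURE({ [A' → . A] }):
  [A' → . A] has the dot before A: add [A → . , , A], [A → . c c T], [A → . T ,]
  [A → . T ,] has the dot before T: add [T → . c , d], [T → .]
No further items can be added.

I₀ = { [A → . , , A], [A → . T ,], [A → . c c T], [A' → . A], [T → . c , d], [T → .] }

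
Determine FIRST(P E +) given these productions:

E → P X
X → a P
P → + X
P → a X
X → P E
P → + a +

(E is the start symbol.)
{ '+', 'a' }

FIRST sets of the non-terminals involved (from the grammar, by fixed-point iteration):
  FIRST(P) = { '+', 'a' }

To compute FIRST(P E +), process the symbols left to right:
Symbol P is a non-terminal. Add FIRST(P) \ {ε} = { '+', 'a' }
P is not nullable (ε ∉ FIRST(P)), so stop here.
FIRST(P E +) = { '+', 'a' }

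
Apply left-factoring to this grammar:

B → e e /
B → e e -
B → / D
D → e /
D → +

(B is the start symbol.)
Left-factoring transforms A → αβ₁ | αβ₂ into A → αA' and A' → β₁ | β₂
(α is the longest common prefix among the alternatives). Repeat until
no nonterminal has two alternatives with a common prefix.

Round 1: B has alternatives sharing prefix 'e e'. Introduce B': B → e e B'
  Add: B' → /
  Add: B' → -

No remaining common prefixes — done.

Resulting grammar:
B → e e B'
B' → /
B' → -
B → / D
D → e /
D → +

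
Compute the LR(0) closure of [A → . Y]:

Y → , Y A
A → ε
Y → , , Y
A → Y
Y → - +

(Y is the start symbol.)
{ [A → . Y], [Y → . , , Y], [Y → . , Y A], [Y → . - +] }

Start with: [A → . Y]
  [A → . Y] has the dot before Y: add [Y → . , Y A], [Y → . , , Y], [Y → . - +]
No further items can be added.

CLOSURE = { [A → . Y], [Y → . , , Y], [Y → . , Y A], [Y → . - +] }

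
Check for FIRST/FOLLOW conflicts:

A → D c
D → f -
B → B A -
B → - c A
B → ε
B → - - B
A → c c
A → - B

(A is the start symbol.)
Yes. B → B A '-' with FOLLOW(B) on { '-', 'c', 'f' }; B → '-' c A with FOLLOW(B) on { '-' }; B → '-' '-' B with FOLLOW(B) on { '-' }

Nullable non-terminals: B.
FIRST sets used below: FIRST(B) = { '-', 'c', 'f', ε }, FIRST(A) = { '-', 'c', 'f' }

B: nullable alternative(s) B → ε; FOLLOW(B) = { $, '-', 'c', 'f' }
  B → B A -: FIRST \ {ε} = { '-', 'c', 'f' } — overlaps FOLLOW(B) on { '-', 'c', 'f' }: CONFLICT
  B → - c A: FIRST \ {ε} = { '-' } — overlaps FOLLOW(B) on { '-' }: CONFLICT
  B → ε: FIRST \ {ε} = { } — this is the only nullable alternative, skip
  B → - - B: FIRST \ {ε} = { '-' } — overlaps FOLLOW(B) on { '-' }: CONFLICT

A, D have no nullable alternative, so no FIRST/FOLLOW check is needed there.

So the grammar has 3 FIRST/FOLLOW conflicts (marked CONFLICT above).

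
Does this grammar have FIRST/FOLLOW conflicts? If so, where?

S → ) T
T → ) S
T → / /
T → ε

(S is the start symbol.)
No FIRST/FOLLOW conflicts.

A FIRST/FOLLOW conflict occurs when a non-terminal N has a nullable alternative N → β (β ⇒* ε) and another alternative N → α with FIRST(α) ∩ FOLLOW(N) ≠ ∅: on such a lookahead the parser cannot decide between expanding α and letting N vanish via β.

Nullable non-terminals: T.

T: nullable alternative(s) T → ε; FOLLOW(T) = { $ }
  T → ) S: FIRST \ {ε} = { ')' } — disjoint from FOLLOW(T)
  T → / /: FIRST \ {ε} = { '/' } — disjoint from FOLLOW(T)
  T → ε: FIRST \ {ε} = { } — this is the only nullable alternative, skip

S has no nullable alternative, so no FIRST/FOLLOW check is needed there.

No FIRST/FOLLOW conflicts found.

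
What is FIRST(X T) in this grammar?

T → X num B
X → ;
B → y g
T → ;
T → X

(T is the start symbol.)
{ ';' }

FIRST sets of the non-terminals involved (from the grammar, by fixed-point iteration):
  FIRST(X) = { ';' }

To compute FIRST(X T), process the symbols left to right:
Symbol X is a non-terminal. Add FIRST(X) \ {ε} = { ';' }
X is not nullable (ε ∉ FIRST(X)), so stop here.
FIRST(X T) = { ';' }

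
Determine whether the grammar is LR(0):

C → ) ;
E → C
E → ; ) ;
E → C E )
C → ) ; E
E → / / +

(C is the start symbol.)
A grammar is LR(0) if no state in the canonical LR(0) collection has:
  - both a shift item (dot before a terminal) and a complete item (shift-reduce conflict), or
  - two or more complete items (reduce-reduce conflict; the accept item [C' → C .] counts as a complete item here).

Augment with C' → C and build the canonical LR(0) collection (I0 = CLOSURE({[C' → . C]}), then GOTO on every symbol after a dot until no new states appear). It has 14 states:
  I0: { [C → . ) ; E], [C → . ) ;], [C' → . C] }  — shift
  I1: { [C → ) . ; E], [C → ) . ;] }  — shift
  I2: { [C' → C .] }  — accept
  I3: { [C → ) ; . E], [C → ) ; .], [C → . ) ; E], [C → . ) ;], [E → . / / +], [E → . ; ) ;], [E → . C E )], [E → . C] }  — shift, reduce
  I4: { [E → / . / +] }  — shift
  I5: { [E → ; . ) ;] }  — shift
  I6: { [C → . ) ; E], [C → . ) ;], [E → . / / +], [E → . ; ) ;], [E → . C E )], [E → . C], [E → C . E )], [E → C .] }  — shift, reduce
  I7: { [C → ) ; E .] }  — reduce
  I8: { [E → C E . )] }  — shift
  I9: { [E → C E ) .] }  — reduce
  I10: { [E → ; ) . ;] }  — shift
  I11: { [E → ; ) ; .] }  — reduce
  I12: { [E → / / . +] }  — shift
  I13: { [E → / / + .] }  — reduce

Conflict in state I3:
  Shift-reduce conflict between [C → ) ; .] and [C → . ) ;]
So the grammar is NOT LR(0).

Answer: No. Shift-reduce conflict between [C → ) ; .] and [C → . ) ;]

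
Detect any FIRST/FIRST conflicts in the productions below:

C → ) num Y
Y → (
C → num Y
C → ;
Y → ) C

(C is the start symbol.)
No FIRST/FIRST conflicts.

A FIRST/FIRST conflict occurs when two productions N → α and N → β for the same non-terminal have FIRST(α) ∩ FIRST(β) ≠ ∅ (with ε ∈ FIRST of a nullable right-hand side, so two nullable alternatives also conflict).

Productions for C:
  C → ) num Y: FIRST = { ')' }
  C → num Y: FIRST = { 'num' }
  C → ;: FIRST = { ';' }
Productions for Y:
  Y → (: FIRST = { '(' }
  Y → ) C: FIRST = { ')' }

All alternatives of each non-terminal have pairwise disjoint FIRST sets.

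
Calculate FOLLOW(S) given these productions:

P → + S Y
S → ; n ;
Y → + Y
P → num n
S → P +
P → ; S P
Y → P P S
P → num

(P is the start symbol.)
{ $, '+', ';', 'num' }

In P → + S Y: S is followed by Y, add FIRST(Y) \ {ε} = { '+', ';', 'num' }
In P → ; S P: S is followed by P, add FIRST(P) \ {ε} = { '+', ';', 'num' }
In Y → P P S: S is at the end, add FOLLOW(Y)

The FOLLOW sets referred to above (computed the same way, to a fixed point):
  FOLLOW(Y) = { $, '+', ';', 'num' }

Taking the union: FOLLOW(S) = { $, '+', ';', 'num' }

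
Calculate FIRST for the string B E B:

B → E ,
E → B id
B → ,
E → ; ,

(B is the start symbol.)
{ ',', ';' }

FIRST sets of the non-terminals involved (from the grammar, by fixed-point iteration):
  FIRST(B) = { ',', ';' }

To compute FIRST(B E B), process the symbols left to right:
Symbol B is a non-terminal. Add FIRST(B) \ {ε} = { ',', ';' }
B is not nullable (ε ∉ FIRST(B)), so stop here.
FIRST(B E B) = { ',', ';' }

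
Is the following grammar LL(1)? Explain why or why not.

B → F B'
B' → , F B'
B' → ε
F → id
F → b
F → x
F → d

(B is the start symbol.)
A grammar is LL(1) if for each non-terminal N with multiple productions, the predict sets of those productions are pairwise disjoint, where PREDICT(N → α) = (FIRST(α) \ {ε}) ∪ (FOLLOW(N) if α ⇒* ε).

Relevant sets:
  FOLLOW(B') = { $ }

For B':
  PREDICT(B' → ',' F B') = { ',' }
  PREDICT(B' → ε) = { $ }
For F:
  PREDICT(F → id) = { 'id' }
  PREDICT(F → b) = { 'b' }
  PREDICT(F → x) = { 'x' }
  PREDICT(F → d) = { 'd' }
B has a single production, so nothing to check there.

All predict sets are disjoint. The grammar IS LL(1).

Answer: Yes, the grammar is LL(1).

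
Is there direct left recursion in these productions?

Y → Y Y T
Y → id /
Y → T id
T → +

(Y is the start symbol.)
Yes, Y is left-recursive

Direct left recursion occurs when N → N α for some non-terminal N (the right-hand side begins with the left-hand side itself).

Y → Y Y T: LEFT RECURSIVE (starts with Y)
Y → id /: starts with id
Y → T id: starts with T
T → +: starts with '+'

The grammar has direct left recursion on: Y.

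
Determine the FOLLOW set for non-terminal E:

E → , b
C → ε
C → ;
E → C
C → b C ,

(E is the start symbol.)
{ $ }

To compute FOLLOW(E), find every occurrence of E on a right-hand side N → α E β: add FIRST(β) \ {ε}, and if β is empty or nullable also add FOLLOW(N). Iterate to a fixed point.

E is the start symbol, so $ ∈ FOLLOW(E).
E does not occur on any right-hand side.

Taking the union: FOLLOW(E) = { $ }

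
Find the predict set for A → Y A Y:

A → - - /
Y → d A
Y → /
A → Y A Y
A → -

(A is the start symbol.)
PREDICT(A → Y A Y) = (FIRST(RHS) \ {ε}) ∪ (FOLLOW(A) if ε ∈ FIRST(RHS), i.e. RHS ⇒* ε)
FIRST(Y) = { '/', 'd' }
FIRST(Y A Y) = { '/', 'd' }
ε ∉ FIRST(Y A Y), so FOLLOW(A) is not added.
PREDICT(A → Y A Y) = { '/', 'd' }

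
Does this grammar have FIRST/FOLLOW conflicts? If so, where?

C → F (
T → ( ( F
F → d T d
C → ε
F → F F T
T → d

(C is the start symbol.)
Nullable non-terminals: C.
FIRST sets used below: FIRST(F) = { 'd' }

C: nullable alternative(s) C → ε; FOLLOW(C) = { $ }
  C → F (: FIRST \ {ε} = { 'd' } — disjoint from FOLLOW(C)
  C → ε: FIRST \ {ε} = { } — this is the only nullable alternative, skip

F, T have no nullable alternative, so no FIRST/FOLLOW check is needed there.

No FIRST/FOLLOW conflicts found.

Answer: No FIRST/FOLLOW conflicts.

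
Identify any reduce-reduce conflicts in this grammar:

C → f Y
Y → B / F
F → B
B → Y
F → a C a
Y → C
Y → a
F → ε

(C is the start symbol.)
A reduce-reduce conflict occurs when an LR(0) state has two complete items [A → α .] and [B → β .] — both call for a reduction, and with no lookahead the parser cannot choose between them.

Augment with C' → C and build the canonical LR(0) collection (I0 = CLOSURE({[C' → . C]}), then GOTO on every symbol after a dot until no new states appear). It has 14 states:
  I0: { [C → . f Y], [C' → . C] }  — shift
  I1: { [C' → C .] }  — accept
  I2: { [B → . Y], [C → . f Y], [C → f . Y], [Y → . B / F], [Y → . C], [Y → . a] }  — shift
  I3: { [Y → B . / F] }  — shift
  I4: { [Y → C .] }  — reduce
  I5: { [B → Y .], [C → f Y .] }  — 2 reduces
  I6: { [Y → a .] }  — reduce
  I7: { [B → . Y], [C → . f Y], [F → . B], [F → . a C a], [F → .], [Y → . B / F], [Y → . C], [Y → . a], [Y → B / . F] }  — shift, reduce
  I8: { [F → B .], [Y → B . / F] }  — shift, reduce
  I9: { [Y → B / F .] }  — reduce
  I10: { [B → Y .] }  — reduce
  I11: { [C → . f Y], [F → a . C a], [Y → a .] }  — shift, reduce
  I12: { [F → a C . a] }  — shift
  I13: { [F → a C a .] }  — reduce

I5 contains complete items [B → Y .], [C → f Y .] — reduce-reduce conflict.

Answer: Yes — I5: [B → Y .] vs [C → f Y .]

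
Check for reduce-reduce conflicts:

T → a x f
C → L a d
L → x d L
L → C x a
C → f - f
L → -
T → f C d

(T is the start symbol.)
Augment with T' → T and build the canonical LR(0) collection (I0 = CLOSURE({[T' → . T]}), then GOTO on every symbol after a dot until no new states appear). It has 21 states:
  I0: { [T → . a x f], [T → . f C d], [T' → . T] }  — shift
  I1: { [T' → T .] }  — accept
  I2: { [T → a . x f] }  — shift
  I3: { [C → . L a d], [C → . f - f], [L → . -], [L → . C x a], [L → . x d L], [T → f . C d] }  — shift
  I4: { [L → - .] }  — reduce
  I5: { [L → C . x a], [T → f C . d] }  — shift
  I6: { [C → L . a d] }  — shift
  I7: { [C → f . - f] }  — shift
  I8: { [L → x . d L] }  — shift
  I9: { [C → . L a d], [C → . f - f], [L → . -], [L → . C x a], [L → . x d L], [L → x d . L] }  — shift
  I10: { [L → C . x a] }  — shift
  I11: { [C → L . a d], [L → x d L .] }  — shift, reduce
  I12: { [C → L a . d] }  — shift
  I13: { [C → L a d .] }  — reduce
  I14: { [L → C x . a] }  — shift
  I15: { [L → C x a .] }  — reduce
  I16: { [C → f - . f] }  — shift
  I17: { [C → f - f .] }  — reduce
  I18: { [T → f C d .] }  — reduce
  I19: { [T → a x . f] }  — shift
  I20: { [T → a x f .] }  — reduce

No state contains more than one complete item.

Answer: No reduce-reduce conflicts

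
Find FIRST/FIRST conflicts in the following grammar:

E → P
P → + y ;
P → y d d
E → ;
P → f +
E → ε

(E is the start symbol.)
No FIRST/FIRST conflicts.

A FIRST/FIRST conflict occurs when two productions N → α and N → β for the same non-terminal have FIRST(α) ∩ FIRST(β) ≠ ∅ (with ε ∈ FIRST of a nullable right-hand side, so two nullable alternatives also conflict).

FIRST sets of the non-terminals at (or reachable through a nullable prefix from) the front of some alternative:
  FIRST(P) = { '+', 'f', 'y' }

Productions for E:
  E → P: FIRST = { '+', 'f', 'y' }
  E → ;: FIRST = { ';' }
  E → ε: FIRST = { ε }
Productions for P:
  P → + y ;: FIRST = { '+' }
  P → y d d: FIRST = { 'y' }
  P → f +: FIRST = { 'f' }

All alternatives of each non-terminal have pairwise disjoint FIRST sets.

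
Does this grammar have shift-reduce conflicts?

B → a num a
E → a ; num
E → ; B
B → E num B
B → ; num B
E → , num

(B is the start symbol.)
A shift-reduce conflict occurs when an LR(0) state has both:
  - a complete (reduce) item [A → α .] (dot at the end), and
  - a shift item [B → β . c γ] (dot before a terminal).

Augment with B' → B and build the canonical LR(0) collection (I0 = CLOSURE({[B' → . B]}), then GOTO on every symbol after a dot until no new states appear). It has 16 states:
  I0: { [B → . ; num B], [B → . E num B], [B → . a num a], [B' → . B], [E → . , num], [E → . ; B], [E → . a ; num] }  — shift
  I1: { [E → , . num] }  — shift
  I2: { [B → . ; num B], [B → . E num B], [B → . a num a], [B → ; . num B], [E → . , num], [E → . ; B], [E → . a ; num], [E → ; . B] }  — shift
  I3: { [B' → B .] }  — accept
  I4: { [B → E . num B] }  — shift
  I5: { [B → a . num a], [E → a . ; num] }  — shift
  I6: { [E → a ; . num] }  — shift
  I7: { [B → a num . a] }  — shift
  I8: { [B → a num a .] }  — reduce
  I9: { [E → a ; num .] }  — reduce
  I10: { [B → . ; num B], [B → . E num B], [B → . a num a], [B → E num . B], [E → . , num], [E → . ; B], [E → . a ; num] }  — shift
  I11: { [B → E num B .] }  — reduce
  I12: { [E → ; B .] }  — reduce
  I13: { [B → . ; num B], [B → . E num B], [B → . a num a], [B → ; num . B], [E → . , num], [E → . ; B], [E → . a ; num] }  — shift
  I14: { [B → ; num B .] }  — reduce
  I15: { [E → , num .] }  — reduce

No state contains both a complete item and a shift item.

Answer: No shift-reduce conflicts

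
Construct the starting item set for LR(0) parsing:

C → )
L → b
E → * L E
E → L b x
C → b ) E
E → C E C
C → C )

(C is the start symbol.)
First, augment the grammar with C' → C
I₀ = CLOSURE({ [C' → . C] }):
  [C' → . C] has the dot before C: add [C → . )], [C → . b ) E], [C → . C )]
No further items can be added.

I₀ = { [C → . )], [C → . C )], [C → . b ) E], [C' → . C] }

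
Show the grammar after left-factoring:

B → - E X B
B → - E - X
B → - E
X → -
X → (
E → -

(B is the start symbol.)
Left-factoring transforms A → αβ₁ | αβ₂ into A → αA' and A' → β₁ | β₂
(α is the longest common prefix among the alternatives). Repeat until
no nonterminal has two alternatives with a common prefix.

Round 1: B has alternatives sharing prefix '- E'. Introduce B': B → - E B'
  Add: B' → X B
  Add: B' → - X
  Add: B' → ε

No remaining common prefixes — done.

Resulting grammar:
B → - E B'
B' → X B
B' → - X
B' → ε
X → -
X → (
E → -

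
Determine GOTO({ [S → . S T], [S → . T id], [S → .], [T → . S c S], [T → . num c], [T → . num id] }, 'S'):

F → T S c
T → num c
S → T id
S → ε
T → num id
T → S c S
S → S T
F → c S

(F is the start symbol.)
{ [S → . S T], [S → . T id], [S → .], [S → S . T], [T → . S c S], [T → . num c], [T → . num id], [T → S . c S] }

GOTO(I, 'S') = CLOSURE({ [A → αX.β] : [A → α.Xβ] ∈ I, X = 'S' })

Items with dot before 'S', with the dot advanced:
  [S → . S T] → [S → S . T]
  [T → . S c S] → [T → S . c S]
Closure of the advanced items:
  [S → S . T] has the dot before T: add [T → . num c], [T → . num id], [T → . S c S]
  [T → . S c S] has the dot before S: add [S → . T id], [S → .], [S → . S T]

GOTO = { [S → . S T], [S → . T id], [S → .], [S → S . T], [T → . S c S], [T → . num c], [T → . num id], [T → S . c S] }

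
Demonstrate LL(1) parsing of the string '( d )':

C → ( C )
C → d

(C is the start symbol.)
Stack is shown with the top on the left.

Stack    Input    Action
------------------------
C $      ( d ) $  output C → ( C )
( C ) $  ( d ) $  match '('
C ) $    d ) $    output C → d
d ) $    d ) $    match 'd'
) $      ) $      match ')'
$        $        accept

The string is accepted.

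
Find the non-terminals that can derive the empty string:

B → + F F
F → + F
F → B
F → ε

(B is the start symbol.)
ε-productions: F → ε
So F is immediately nullable.
No further non-terminal can be added: every production for the remaining non-terminals contains a terminal or a non-nullable non-terminal.
Nullable = { 'F' }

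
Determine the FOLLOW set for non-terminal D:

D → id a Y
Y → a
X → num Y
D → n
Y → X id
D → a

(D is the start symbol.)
{ $ }

D is the start symbol, so $ ∈ FOLLOW(D).
D does not occur on any right-hand side.

Taking the union: FOLLOW(D) = { $ }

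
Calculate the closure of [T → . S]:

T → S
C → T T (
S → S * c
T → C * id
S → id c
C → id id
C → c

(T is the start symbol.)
To compute CLOSURE, for each item [A → α.Bβ] where B is a non-terminal, add [B → .γ] for all productions B → γ; repeat for the newly added items until nothing changes.

Start with: [T → . S]
  [T → . S] has the dot before S: add [S → . S * c], [S → . id c]
No further items can be added.

CLOSURE = { [S → . S * c], [S → . id c], [T → . S] }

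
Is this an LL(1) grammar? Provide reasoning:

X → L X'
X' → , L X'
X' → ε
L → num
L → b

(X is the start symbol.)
Relevant sets:
  FOLLOW(X') = { $ }

For X':
  PREDICT(X' → ',' L X') = { ',' }
  PREDICT(X' → ε) = { $ }
For L:
  PREDICT(L → num) = { 'num' }
  PREDICT(L → b) = { 'b' }
X has a single production, so nothing to check there.

All predict sets are disjoint. The grammar IS LL(1).

Answer: Yes, the grammar is LL(1).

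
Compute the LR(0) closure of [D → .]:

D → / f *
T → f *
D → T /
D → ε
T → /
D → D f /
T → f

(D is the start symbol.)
{ [D → .] }

To compute CLOSURE, for each item [A → α.Bβ] where B is a non-terminal, add [B → .γ] for all productions B → γ; repeat for the newly added items until nothing changes.

Start with: [D → .]
The dot is at the end, so nothing is added.

CLOSURE = { [D → .] }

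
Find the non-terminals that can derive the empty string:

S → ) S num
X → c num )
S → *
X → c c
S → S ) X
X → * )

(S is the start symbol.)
A non-terminal is nullable if it can derive ε (the empty string): either it has an ε-production, or it has a production whose right-hand side consists entirely of nullable non-terminals.

There are no ε-productions, so no non-terminal can derive ε.
No non-terminals are nullable.

Answer: None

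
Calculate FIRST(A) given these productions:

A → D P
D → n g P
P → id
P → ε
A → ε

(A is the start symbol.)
{ 'n', ε }

To compute FIRST(A), examine every production with A on the left-hand side, reading each right-hand side left to right until a non-nullable symbol is reached.

FIRST sets of the other non-terminals involved (by the same procedure, iterated to a fixed point):
  FIRST(D) = { 'n' }

From A → D P:
  - D is a non-terminal: add FIRST(D) \ {ε} = { 'n' }
    D is not nullable, so stop
From A → ε:
  - ε-production, so ε ∈ FIRST(A)

Collecting: FIRST(A) = { 'n', ε }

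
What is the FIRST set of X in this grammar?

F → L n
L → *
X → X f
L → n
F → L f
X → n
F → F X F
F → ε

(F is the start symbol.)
{ 'n' }

To compute FIRST(X), examine every production with X on the left-hand side, reading each right-hand side left to right until a non-nullable symbol is reached.

From X → X f:
  - X is the symbol being defined: contributes nothing new
    X is not nullable, so stop
From X → n:
  - n is a terminal: add 'n' and stop

Collecting: FIRST(X) = { 'n' }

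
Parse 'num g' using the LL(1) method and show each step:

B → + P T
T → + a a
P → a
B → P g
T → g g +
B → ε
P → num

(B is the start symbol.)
LL(1) parsing maintains a stack (initially the start symbol over $) and the input. At each step: if the stack top is a terminal, match it against the current input token; if it is a non-terminal N, replace it with the RHS of M[N, lookahead] (the unique production whose predict set contains the lookahead).

Stack is shown with the top on the left.

Stack    Input    Action
------------------------
B $      num g $  output B → P g
P g $    num g $  output P → num
num g $  num g $  match 'num'
g $      g $      match 'g'
$        $        accept

The string is accepted.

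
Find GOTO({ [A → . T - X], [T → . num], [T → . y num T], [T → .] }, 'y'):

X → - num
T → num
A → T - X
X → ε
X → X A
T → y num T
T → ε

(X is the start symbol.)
GOTO(I, 'y') = CLOSURE({ [A → αX.β] : [A → α.Xβ] ∈ I, X = 'y' })

Items with dot before 'y', with the dot advanced:
  [T → . y num T] → [T → y . num T]
Closure adds nothing (no advanced item has the dot before a non-terminal).

GOTO = { [T → y . num T] }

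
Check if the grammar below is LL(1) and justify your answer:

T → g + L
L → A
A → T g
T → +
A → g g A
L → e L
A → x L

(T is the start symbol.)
A grammar is LL(1) if for each non-terminal N with multiple productions, the predict sets of those productions are pairwise disjoint, where PREDICT(N → α) = (FIRST(α) \ {ε}) ∪ (FOLLOW(N) if α ⇒* ε).

Relevant sets:
  FIRST(A) = { '+', 'g', 'x' }
  FIRST(T) = { '+', 'g' }

For T:
  PREDICT(T → g '+' L) = { 'g' }
  PREDICT(T → '+') = { '+' }
For L:
  PREDICT(L → A) = { '+', 'g', 'x' }
  PREDICT(L → e L) = { 'e' }
For A:
  PREDICT(A → T g) = { '+', 'g' }
  PREDICT(A → g g A) = { 'g' }
  PREDICT(A → x L) = { 'x' }

Conflict found: Predict set conflict for A: { 'g' }
The grammar is NOT LL(1).

Answer: No. Predict set conflict for A: { 'g' }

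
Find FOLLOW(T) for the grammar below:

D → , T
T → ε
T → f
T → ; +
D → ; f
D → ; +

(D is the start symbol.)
To compute FOLLOW(T), find every occurrence of T on a right-hand side N → α T β: add FIRST(β) \ {ε}, and if β is empty or nullable also add FOLLOW(N). Iterate to a fixed point.

In D → , T: T is at the end, add FOLLOW(D)

The FOLLOW sets referred to above (computed the same way, to a fixed point):
  FOLLOW(D) = { $ }

Taking the union: FOLLOW(T) = { $ }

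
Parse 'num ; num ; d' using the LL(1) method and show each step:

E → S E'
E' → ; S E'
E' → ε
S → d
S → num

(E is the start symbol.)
LL(1) parsing maintains a stack (initially the start symbol over $) and the input. At each step: if the stack top is a terminal, match it against the current input token; if it is a non-terminal N, replace it with the RHS of M[N, lookahead] (the unique production whose predict set contains the lookahead).

Stack is shown with the top on the left.

Stack     Input            Action
---------------------------------
E $       num ; num ; d $  output E → S E'
S E' $    num ; num ; d $  output S → num
num E' $  num ; num ; d $  match 'num'
E' $      ; num ; d $      output E' → ; S E'
; S E' $  ; num ; d $      match ';'
S E' $    num ; d $        output S → num
num E' $  num ; d $        match 'num'
E' $      ; d $            output E' → ; S E'
; S E' $  ; d $            match ';'
S E' $    d $              output S → d
d E' $    d $              match 'd'
E' $      $                output E' → ε
$         $                accept

The string is accepted.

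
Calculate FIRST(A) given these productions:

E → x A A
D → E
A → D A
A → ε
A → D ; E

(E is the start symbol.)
FIRST sets of the other non-terminals involved (by the same procedure, iterated to a fixed point):
  FIRST(D) = { 'x' }

From A → D A:
  - D is a non-terminal: add FIRST(D) \ {ε} = { 'x' }
    D is not nullable, so stop
From A → ε:
  - ε-production, so ε ∈ FIRST(A)
From A → D ; E:
  - D is a non-terminal: add FIRST(D) \ {ε} = { 'x' }
    D is not nullable, so stop

Collecting: FIRST(A) = { 'x', ε }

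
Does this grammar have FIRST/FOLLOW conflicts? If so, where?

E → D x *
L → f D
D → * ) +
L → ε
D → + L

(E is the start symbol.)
A FIRST/FOLLOW conflict occurs when a non-terminal N has a nullable alternative N → β (β ⇒* ε) and another alternative N → α with FIRST(α) ∩ FOLLOW(N) ≠ ∅: on such a lookahead the parser cannot decide between expanding α and letting N vanish via β.

Nullable non-terminals: L.

L: nullable alternative(s) L → ε; FOLLOW(L) = { 'x' }
  L → f D: FIRST \ {ε} = { 'f' } — disjoint from FOLLOW(L)
  L → ε: FIRST \ {ε} = { } — this is the only nullable alternative, skip

D, E have no nullable alternative, so no FIRST/FOLLOW check is needed there.

No FIRST/FOLLOW conflicts found.

Answer: No FIRST/FOLLOW conflicts.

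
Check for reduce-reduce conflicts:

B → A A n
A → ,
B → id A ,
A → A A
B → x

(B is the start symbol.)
A reduce-reduce conflict occurs when an LR(0) state has two complete items [A → α .] and [B → β .] — both call for a reduction, and with no lookahead the parser cannot choose between them.

Augment with B' → B and build the canonical LR(0) collection (I0 = CLOSURE({[B' → . B]}), then GOTO on every symbol after a dot until no new states appear). It has 11 states:
  I0: { [A → . ,], [A → . A A], [B → . A A n], [B → . id A ,], [B → . x], [B' → . B] }  — shift
  I1: { [A → , .] }  — reduce
  I2: { [A → . ,], [A → . A A], [A → A . A], [B → A . A n] }  — shift
  I3: { [B' → B .] }  — accept
  I4: { [A → . ,], [A → . A A], [B → id . A ,] }  — shift
  I5: { [B → x .] }  — reduce
  I6: { [A → . ,], [A → . A A], [A → A . A], [B → id A . ,] }  — shift
  I7: { [A → , .], [B → id A , .] }  — 2 reduces
  I8: { [A → . ,], [A → . A A], [A → A . A], [A → A A .] }  — shift, reduce
  I9: { [A → . ,], [A → . A A], [A → A . A], [A → A A .], [B → A A . n] }  — shift, reduce
  I10: { [B → A A n .] }  — reduce

I7 contains complete items [A → , .], [B → id A , .] — reduce-reduce conflict.

Answer: Yes — I7: [A → , .] vs [B → id A , .]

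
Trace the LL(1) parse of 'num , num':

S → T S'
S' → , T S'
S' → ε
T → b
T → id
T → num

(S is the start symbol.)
LL(1) parsing maintains a stack (initially the start symbol over $) and the input. At each step: if the stack top is a terminal, match it against the current input token; if it is a non-terminal N, replace it with the RHS of M[N, lookahead] (the unique production whose predict set contains the lookahead).

Stack is shown with the top on the left.

Stack     Input        Action
-----------------------------
S $       num , num $  output S → T S'
T S' $    num , num $  output T → num
num S' $  num , num $  match 'num'
S' $      , num $      output S' → , T S'
, T S' $  , num $      match ','
T S' $    num $        output T → num
num S' $  num $        match 'num'
S' $      $            output S' → ε
$         $            accept

The string is accepted.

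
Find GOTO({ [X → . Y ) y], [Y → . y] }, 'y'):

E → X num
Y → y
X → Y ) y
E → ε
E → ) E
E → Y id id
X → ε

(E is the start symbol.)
{ [Y → y .] }

GOTO(I, 'y') = CLOSURE({ [A → αX.β] : [A → α.Xβ] ∈ I, X = 'y' })

Items with dot before 'y', with the dot advanced:
  [Y → . y] → [Y → y .]
Closure adds nothing (no advanced item has the dot before a non-terminal).

GOTO = { [Y → y .] }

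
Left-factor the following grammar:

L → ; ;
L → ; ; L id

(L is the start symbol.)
Left-factoring transforms A → αβ₁ | αβ₂ into A → αA' and A' → β₁ | β₂
(α is the longest common prefix among the alternatives). Repeat until
no nonterminal has two alternatives with a common prefix.

Round 1: L has alternatives sharing prefix '; ;'. Introduce L': L → ; ; L'
  Add: L' → ε
  Add: L' → L id

No remaining common prefixes — done.

Resulting grammar:
L → ; ; L'
L' → ε
L' → L id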